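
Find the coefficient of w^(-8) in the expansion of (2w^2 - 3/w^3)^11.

General term: C(11,j)·(2w^2)^j·(-3/w^3)^(11-j), with w-exponent 2j − 3(11−j) = 5j − 33.
Set 5j − 33 = -8: j = 5.
C(11,5) = 462; 2^5 = 32; (-3)^6 = 729.
Coefficient = 462 · 32 · 729 = 10777536.

10777536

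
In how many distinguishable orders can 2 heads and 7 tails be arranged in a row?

36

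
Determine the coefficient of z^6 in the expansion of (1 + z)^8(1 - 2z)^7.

Coefficient of z^6 = Σ_{j} C(8,j)·1^j·C(7,6-j)·(-2)^(6-j) for j from 0 to 6.
= 448 + (-5376) + 15680 + (-15680) + 5880 + (-784) + 28 = 196.

196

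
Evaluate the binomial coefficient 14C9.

C(14,9) = C(14,5) by symmetry.
C(14,5) = (14·13·12·11·10) / 5! = 240240 / 120 = 2002.

2002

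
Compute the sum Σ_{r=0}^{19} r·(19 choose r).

4980736

Differentiating (1+x)^19 and setting x=1: Σ r·C(19,r) = 19·2^18 = 4980736.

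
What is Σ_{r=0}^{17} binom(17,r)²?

2333606220

Σ C(17,r)² is the coefficient of x^17 in (1+x)^17(1+x)^17 = (1+x)^34, i.e. C(34,17) = 2333606220.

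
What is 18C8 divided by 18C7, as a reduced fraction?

C(n,k+1)/C(n,k) = (n−k)/(k+1) = (18−7)/(7+1) = 11/8.

11/8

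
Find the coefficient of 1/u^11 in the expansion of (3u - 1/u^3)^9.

-10206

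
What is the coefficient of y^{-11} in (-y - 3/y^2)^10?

General term: C(10,j)·(-y)^j·(-3/y^2)^(10-j), with y-exponent 1j − 2(10−j) = 3j − 20.
Set 3j − 20 = -11: j = 3.
C(10,3) = 120; (-1)^3 = -1; (-3)^7 = -2187.
Coefficient = 120 · (-1) · (-2187) = 262440.

262440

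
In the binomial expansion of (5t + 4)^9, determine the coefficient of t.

2949120

The general term is C(9,j)·(5t)^j·(4)^(9-j); the t^1 term has j = 1.
C(9,1) = 9.
Coefficient = C(9,1) · 5^1 · 4^8 = 9 · 5 · 65536 = 2949120.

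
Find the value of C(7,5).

21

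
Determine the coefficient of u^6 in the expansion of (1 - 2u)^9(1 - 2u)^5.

Coefficient of u^6 = Σ_{j} C(9,j)·(-2)^j·C(5,6-j)·(-2)^(6-j) for j from 1 to 6.
= 576 + 11520 + 53760 + 80640 + 40320 + 5376 = 192192.

192192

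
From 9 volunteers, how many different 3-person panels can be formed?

84

This is C(9,3) = 84.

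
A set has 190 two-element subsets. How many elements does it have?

20

n(n−1)/2 = 190 ⇒ n(n−1) = 380. Since 20·19 = 380, n = 20.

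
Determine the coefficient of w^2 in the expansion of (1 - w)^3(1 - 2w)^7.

Coefficient of w^2 = Σ_{j} C(3,j)·(-1)^j·C(7,2-j)·(-2)^(2-j) for j from 0 to 2.
= 84 + 42 + 3 = 129.

129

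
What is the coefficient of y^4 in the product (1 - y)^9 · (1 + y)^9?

36

Coefficient of y^4 = Σ_{j} C(9,j)·(-1)^j·C(9,4-j)·1^(4-j) for j from 0 to 4.
= 126 + (-756) + 1296 + (-756) + 126 = 36.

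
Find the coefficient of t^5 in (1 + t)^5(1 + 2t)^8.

Coefficient of t^5 = Σ_{j} C(5,j)·1^j·C(8,5-j)·2^(5-j) for j from 0 to 5.
= 1792 + 5600 + 4480 + 1120 + 80 + 1 = 13073.

13073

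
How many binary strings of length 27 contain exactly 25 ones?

Choose the 25 positions: C(27,25) = 351.

351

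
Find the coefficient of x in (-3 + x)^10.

-196830

The general term is C(10,j)·(-3)^j·(x)^(10-j); the x^1 term has j = 9.
C(10,9) = 10.
Coefficient = C(10,9) · (-3)^9 = 10 · (-19683) = -196830.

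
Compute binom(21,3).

1330

C(21,3) = (21·20·19) / 3! = 7980 / 6 = 1330.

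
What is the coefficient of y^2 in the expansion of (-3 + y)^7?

-5103

The general term is C(7,j)·(-3)^j·(y)^(7-j); the y^2 term has j = 5.
C(7,5) = 21.
Coefficient = C(7,5) · (-3)^5 = 21 · (-243) = -5103.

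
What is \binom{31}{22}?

20160075

C(31,22) = C(31,9) by symmetry.
C(31,9) = (31·30·29·28·27·26·25·24·23) / 9! = 7315688016000 / 362880 = 20160075.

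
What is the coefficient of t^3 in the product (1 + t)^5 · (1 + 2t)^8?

Coefficient of t^3 = Σ_{j} C(5,j)·1^j·C(8,3-j)·2^(3-j) for j from 0 to 3.
= 448 + 560 + 160 + 10 = 1178.

1178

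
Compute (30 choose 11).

C(30,11) = (30·29·28·27·26·25·24·23·22·21·20) / 11! = 2180547008640000 / 39916800 = 54627300.

54627300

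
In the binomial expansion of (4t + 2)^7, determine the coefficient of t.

1792

The general term is C(7,j)·(4t)^j·(2)^(7-j); the t^1 term has j = 1.
C(7,1) = 7.
Coefficient = C(7,1) · 4^1 · 2^6 = 7 · 4 · 64 = 1792.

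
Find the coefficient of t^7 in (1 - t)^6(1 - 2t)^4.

-952

Coefficient of t^7 = Σ_{j} C(6,j)·(-1)^j·C(4,7-j)·(-2)^(7-j) for j from 3 to 6.
= (-320) + (-480) + (-144) + (-8) = -952.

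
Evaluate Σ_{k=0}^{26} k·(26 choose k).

Differentiating (1+x)^26 and setting x=1: Σ k·C(26,k) = 26·2^25 = 872415232.

872415232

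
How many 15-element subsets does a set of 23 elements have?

C(23,15) = C(23,8) by symmetry.
C(23,8) = (23·22·21·20·19·18·17·16) / 8! = 19769460480 / 40320 = 490314.

490314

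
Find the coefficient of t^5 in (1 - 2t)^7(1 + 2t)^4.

-448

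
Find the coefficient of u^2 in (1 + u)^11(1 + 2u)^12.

Coefficient of u^2 = Σ_{j} C(11,j)·1^j·C(12,2-j)·2^(2-j) for j from 0 to 2.
= 264 + 264 + 55 = 583.

583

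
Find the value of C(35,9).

70607460

C(35,9) = (35·34·33·32·31·30·29·28·27) / 9! = 25622035084800 / 362880 = 70607460.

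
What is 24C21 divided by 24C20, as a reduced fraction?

4/21

C(n,k+1)/C(n,k) = (n−k)/(k+1) = (24−20)/(20+1) = 4/21.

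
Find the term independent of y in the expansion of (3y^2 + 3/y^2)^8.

459270

General term: C(8,j)·(3y^2)^j·(3/y^2)^(8-j), with y-exponent 2j − 2(8−j) = 4j − 16.
Set 4j − 16 = 0: j = 4.
C(8,4) = 70; 3^4 = 81; 3^4 = 81.
Coefficient = 70 · 81 · 81 = 459270.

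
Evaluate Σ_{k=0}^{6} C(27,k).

1 + 27 + 351 + 2925 + 17550 + 80730 + 296010 = 397594.

397594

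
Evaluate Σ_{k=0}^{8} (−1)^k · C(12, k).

165

The partial alternating sum Σ_{k=0}^{8} (−1)^k C(12,k) = (−1)^8 C(11,8) = 165.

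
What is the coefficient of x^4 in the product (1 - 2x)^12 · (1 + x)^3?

3408

Coefficient of x^4 = Σ_{j} C(12,j)·(-2)^j·C(3,4-j)·1^(4-j) for j from 1 to 4.
= (-24) + 792 + (-5280) + 7920 = 3408.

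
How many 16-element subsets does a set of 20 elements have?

4845

C(20,16) = C(20,4) by symmetry.
C(20,4) = (20·19·18·17) / 4! = 116280 / 24 = 4845.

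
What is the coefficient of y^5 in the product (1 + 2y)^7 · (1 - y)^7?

Coefficient of y^5 = Σ_{j} C(7,j)·2^j·C(7,5-j)·(-1)^(5-j) for j from 0 to 5.
= (-21) + 490 + (-2940) + 5880 + (-3920) + 672 = 161.

161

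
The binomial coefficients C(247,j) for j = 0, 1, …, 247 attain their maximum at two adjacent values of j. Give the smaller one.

123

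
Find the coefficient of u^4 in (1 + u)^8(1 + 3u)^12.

106333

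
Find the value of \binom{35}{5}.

324632

C(35,5) = (35·34·33·32·31) / 5! = 38955840 / 120 = 324632.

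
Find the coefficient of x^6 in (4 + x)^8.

448

The general term is C(8,j)·(4)^j·(x)^(8-j); the x^6 term has j = 2.
C(8,2) = 28.
Coefficient = C(8,2) · 4^2 = 28 · 16 = 448.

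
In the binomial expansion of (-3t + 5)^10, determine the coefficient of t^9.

The general term is C(10,j)·(-3t)^j·(5)^(10-j); the t^9 term has j = 9.
C(10,9) = 10.
Coefficient = C(10,9) · (-3)^9 · 5^1 = 10 · (-19683) · 5 = -984150.

-984150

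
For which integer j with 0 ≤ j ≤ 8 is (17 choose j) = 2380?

C(17,j) increases on 0 ≤ j ≤ 8. C(17,3) = 680 and C(17,4) = 2380, so j = 4.

4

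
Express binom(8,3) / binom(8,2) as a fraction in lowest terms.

2

C(n,k+1)/C(n,k) = (n−k)/(k+1) = (8−2)/(2+1) = 6/3 = 2.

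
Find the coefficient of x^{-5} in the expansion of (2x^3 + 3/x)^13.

55269864

General term: C(13,j)·(2x^3)^j·(3/x)^(13-j), with x-exponent 3j − 1(13−j) = 4j − 13.
Set 4j − 13 = -5: j = 2.
C(13,2) = 78; 2^2 = 4; 3^11 = 177147.
Coefficient = 78 · 4 · 177147 = 55269864.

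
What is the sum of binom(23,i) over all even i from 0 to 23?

4194304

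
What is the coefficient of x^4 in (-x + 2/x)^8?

112

General term: C(8,j)·(-x)^j·(2/x)^(8-j), with x-exponent 1j − 1(8−j) = 2j − 8.
Set 2j − 8 = 4: j = 6.
C(8,6) = 28; (-1)^6 = 1; 2^2 = 4.
Coefficient = 28 · 1 · 4 = 112.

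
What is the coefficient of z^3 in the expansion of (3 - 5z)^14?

-8060188500

The general term is C(14,j)·(3)^j·(-5z)^(14-j); the z^3 term has j = 11.
C(14,11) = 364.
Coefficient = C(14,11) · 3^11 · (-5)^3 = 364 · 177147 · (-125) = -8060188500.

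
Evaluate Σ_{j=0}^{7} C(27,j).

1 + 27 + 351 + 2925 + 17550 + 80730 + 296010 + 888030 = 1285624.

1285624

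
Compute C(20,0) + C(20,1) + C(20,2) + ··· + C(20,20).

1048576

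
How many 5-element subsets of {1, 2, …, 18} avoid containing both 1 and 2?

8008

All 5-subsets: C(18,5) = 8568. Those containing both fixed elements: C(16,3) = 560.
8568 − 560 = 8008.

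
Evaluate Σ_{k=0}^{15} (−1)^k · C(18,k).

The partial alternating sum Σ_{k=0}^{15} (−1)^k C(18,k) = (−1)^15 C(17,15) = -136.

-136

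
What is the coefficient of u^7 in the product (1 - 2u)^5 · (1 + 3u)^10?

Coefficient of u^7 = Σ_{j} C(5,j)·(-2)^j·C(10,7-j)·3^(7-j) for j from 0 to 5.
= 262440 + (-1530900) + 2449440 + (-1360800) + 259200 + (-12960) = 66420.

66420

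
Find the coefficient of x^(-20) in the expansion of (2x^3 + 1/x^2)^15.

420

General term: C(15,j)·(2x^3)^j·(1/x^2)^(15-j), with x-exponent 3j − 2(15−j) = 5j − 30.
Set 5j − 30 = -20: j = 2.
C(15,2) = 105; 2^2 = 4; 1^13 = 1.
Coefficient = 105 · 4 · 1 = 420.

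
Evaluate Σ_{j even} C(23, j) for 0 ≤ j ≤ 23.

4194304

Half of (1+1)^23 + (1−1)^23 gives the even-index sum: 2^22 = 4194304.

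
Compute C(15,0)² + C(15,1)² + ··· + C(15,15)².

By Vandermonde's identity, Σ C(15,i)² = C(30,15) = 155117520.

155117520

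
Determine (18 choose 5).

8568

C(18,5) = (18·17·16·15·14) / 5! = 1028160 / 120 = 8568.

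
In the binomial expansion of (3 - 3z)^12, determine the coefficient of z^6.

491051484

The general term is C(12,j)·(3)^j·(-3z)^(12-j); the z^6 term has j = 6.
C(12,6) = 924.
Coefficient = C(12,6) · 3^6 · (-3)^6 = 924 · 729 · 729 = 491051484.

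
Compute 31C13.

C(31,13) = (31·30·29·28·27·26·25·24·23·22·21·20·19) / 13! = 1284342188088960000 / 6227020800 = 206253075.

206253075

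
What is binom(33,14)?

818809200

C(33,14) = (33·32·31·30·29·28·27·26·25·24·23·22·21·20) / 14! = 71382386874839040000 / 87178291200 = 818809200.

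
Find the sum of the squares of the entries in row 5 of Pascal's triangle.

252

Σ C(5,i)² is the coefficient of x^5 in (1+x)^5(1+x)^5 = (1+x)^10, i.e. C(10,5) = 252.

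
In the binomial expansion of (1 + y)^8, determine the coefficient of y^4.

70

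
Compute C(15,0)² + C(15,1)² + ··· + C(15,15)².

By Vandermonde's identity, Σ C(15,i)² = C(30,15) = 155117520.

155117520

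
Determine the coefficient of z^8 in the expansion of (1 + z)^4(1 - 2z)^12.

Coefficient of z^8 = Σ_{j} C(4,j)·1^j·C(12,8-j)·(-2)^(8-j) for j from 0 to 4.
= 126720 + (-405504) + 354816 + (-101376) + 7920 = -17424.

-17424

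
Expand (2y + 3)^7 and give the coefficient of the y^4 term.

15120

The general term is C(7,j)·(2y)^j·(3)^(7-j); the y^4 term has j = 4.
C(7,4) = 35.
Coefficient = C(7,4) · 2^4 · 3^3 = 35 · 16 · 27 = 15120.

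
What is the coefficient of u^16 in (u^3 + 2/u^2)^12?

7920

General term: C(12,j)·(u^3)^j·(2/u^2)^(12-j), with u-exponent 3j − 2(12−j) = 5j − 24.
Set 5j − 24 = 16: j = 8.
C(12,8) = 495; 1^8 = 1; 2^4 = 16.
Coefficient = 495 · 1 · 16 = 7920.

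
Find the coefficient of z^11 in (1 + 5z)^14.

17773437500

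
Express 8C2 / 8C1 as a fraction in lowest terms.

C(n,k+1)/C(n,k) = (n−k)/(k+1) = (8−1)/(1+1) = 7/2.

7/2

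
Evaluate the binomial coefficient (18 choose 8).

43758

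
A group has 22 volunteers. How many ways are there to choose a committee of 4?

7315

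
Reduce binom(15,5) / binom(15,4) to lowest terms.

C(n,k+1)/C(n,k) = (n−k)/(k+1) = (15−4)/(4+1) = 11/5.

11/5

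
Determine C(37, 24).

3562467300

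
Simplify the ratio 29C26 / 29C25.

C(n,k+1)/C(n,k) = (n−k)/(k+1) = (29−25)/(25+1) = 4/26 = 2/13.

2/13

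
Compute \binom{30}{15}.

155117520

C(30,15) = (30·29·28·27·26·25·24·23·22·21·20·19·18·17·16) / 15! = 202843204931727360000 / 1307674368000 = 155117520.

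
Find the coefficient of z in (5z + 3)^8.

87480

The general term is C(8,j)·(5z)^j·(3)^(8-j); the z^1 term has j = 1.
C(8,1) = 8.
Coefficient = C(8,1) · 5^1 · 3^7 = 8 · 5 · 2187 = 87480.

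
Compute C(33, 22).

C(33,22) = C(33,11) by symmetry.
C(33,11) = (33·32·31·30·29·28·27·26·25·24·23) / 11! = 7725366544896000 / 39916800 = 193536720.

193536720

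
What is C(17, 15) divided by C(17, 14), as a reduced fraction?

1/5

C(n,k+1)/C(n,k) = (n−k)/(k+1) = (17−14)/(14+1) = 3/15 = 1/5.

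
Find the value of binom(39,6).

3262623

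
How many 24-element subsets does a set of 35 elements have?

417225900

C(35,24) = C(35,11) by symmetry.
C(35,11) = (35·34·33·32·31·30·29·28·27·26·25) / 11! = 16654322805120000 / 39916800 = 417225900.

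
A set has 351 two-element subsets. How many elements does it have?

n(n−1)/2 = 351 ⇒ n(n−1) = 702. Since 27·26 = 702, n = 27.

27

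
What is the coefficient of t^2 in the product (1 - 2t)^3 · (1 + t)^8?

-8

Coefficient of t^2 = Σ_{j} C(3,j)·(-2)^j·C(8,2-j)·1^(2-j) for j from 0 to 2.
= 28 + (-48) + 12 = -8.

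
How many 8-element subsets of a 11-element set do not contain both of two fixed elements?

81

All 8-subsets: C(11,8) = 165. Those containing both fixed elements: C(9,6) = 84.
165 − 84 = 81.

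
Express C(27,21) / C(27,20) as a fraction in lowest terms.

C(n,k+1)/C(n,k) = (n−k)/(k+1) = (27−20)/(20+1) = 7/21 = 1/3.

1/3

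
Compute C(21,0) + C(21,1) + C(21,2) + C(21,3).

1 + 21 + 210 + 1330 = 1562.

1562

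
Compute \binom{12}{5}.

792

C(12,5) = (12·11·10·9·8) / 5! = 95040 / 120 = 792.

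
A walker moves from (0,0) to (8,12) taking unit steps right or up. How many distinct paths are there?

125970

Each path is a sequence of 20 steps with 8 rights: C(20,8) = 125970.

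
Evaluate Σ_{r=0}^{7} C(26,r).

971712

1 + 26 + 325 + 2600 + 14950 + 65780 + 230230 + 657800 = 971712.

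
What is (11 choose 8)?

165

C(11,8) = C(11,3) by symmetry.
C(11,3) = (11·10·9) / 3! = 990 / 6 = 165.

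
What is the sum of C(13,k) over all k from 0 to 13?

The entries of row 13 sum to 2^13 = 8192.

8192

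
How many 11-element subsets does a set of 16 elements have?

C(16,11) = C(16,5) by symmetry.
C(16,5) = (16·15·14·13·12) / 5! = 524160 / 120 = 4368.

4368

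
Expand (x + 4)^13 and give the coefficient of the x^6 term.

28114944

The general term is C(13,j)·(x)^j·(4)^(13-j); the x^6 term has j = 6.
C(13,6) = 1716.
Coefficient = C(13,6) · 4^7 = 1716 · 16384 = 28114944.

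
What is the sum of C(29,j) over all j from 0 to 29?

The entries of row 29 sum to 2^29 = 536870912.

536870912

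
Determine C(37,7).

10295472

C(37,7) = (37·36·35·34·33·32·31) / 7! = 51889178880 / 5040 = 10295472.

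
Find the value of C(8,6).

28

C(8,6) = C(8,2) by symmetry.
C(8,2) = (8·7) / 2! = 56 / 2 = 28.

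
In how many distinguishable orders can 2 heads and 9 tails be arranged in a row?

Choose positions for the heads: C(11,2) = 55.

55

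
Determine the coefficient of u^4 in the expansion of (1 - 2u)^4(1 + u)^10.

Coefficient of u^4 = Σ_{j} C(4,j)·(-2)^j·C(10,4-j)·1^(4-j) for j from 0 to 4.
= 210 + (-960) + 1080 + (-320) + 16 = 26.

26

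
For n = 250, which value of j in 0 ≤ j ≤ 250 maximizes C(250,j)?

C(250,j) is maximized at j = 250/2 = 125.

125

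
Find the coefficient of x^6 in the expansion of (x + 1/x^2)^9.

General term: C(9,j)·(x)^j·(1/x^2)^(9-j), with x-exponent 1j − 2(9−j) = 3j − 18.
Set 3j − 18 = 6: j = 8.
C(9,8) = 9; 1^8 = 1; 1^1 = 1.
Coefficient = 9 · 1 · 1 = 9.

9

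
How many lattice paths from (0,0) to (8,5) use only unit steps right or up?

Each path is a sequence of 13 steps with 8 rights: C(13,8) = 1287.

1287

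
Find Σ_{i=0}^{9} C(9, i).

Setting x = 1 in (1+x)^9 gives Σ C(9,i) = 2^9 = 512.

512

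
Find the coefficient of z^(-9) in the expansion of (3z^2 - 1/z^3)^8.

-1512

General term: C(8,j)·(3z^2)^j·(-1/z^3)^(8-j), with z-exponent 2j − 3(8−j) = 5j − 24.
Set 5j − 24 = -9: j = 3.
C(8,3) = 56; 3^3 = 27; (-1)^5 = -1.
Coefficient = 56 · 27 · (-1) = -1512.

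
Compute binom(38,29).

163011640

C(38,29) = C(38,9) by symmetry.
C(38,9) = (38·37·36·35·34·33·32·31·30) / 9! = 59153663923200 / 362880 = 163011640.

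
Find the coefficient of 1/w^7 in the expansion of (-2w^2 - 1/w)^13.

General term: C(13,j)·(-2w^2)^j·(-1/w)^(13-j), with w-exponent 2j − 1(13−j) = 3j − 13.
Set 3j − 13 = -7: j = 2.
C(13,2) = 78; (-2)^2 = 4; (-1)^11 = -1.
Coefficient = 78 · 4 · (-1) = -312.

-312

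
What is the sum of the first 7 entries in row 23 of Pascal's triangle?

145499

1 + 23 + 253 + 1771 + 8855 + 33649 + 100947 = 145499.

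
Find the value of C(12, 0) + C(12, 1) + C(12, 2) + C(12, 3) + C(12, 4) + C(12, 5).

1 + 12 + 66 + 220 + 495 + 792 = 1586.

1586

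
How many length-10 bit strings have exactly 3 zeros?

Choose the 3 positions: C(10,3) = 120.

120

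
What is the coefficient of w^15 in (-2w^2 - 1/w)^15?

-3075072

General term: C(15,j)·(-2w^2)^j·(-1/w)^(15-j), with w-exponent 2j − 1(15−j) = 3j − 15.
Set 3j − 15 = 15: j = 10.
C(15,10) = 3003; (-2)^10 = 1024; (-1)^5 = -1.
Coefficient = 3003 · 1024 · (-1) = -3075072.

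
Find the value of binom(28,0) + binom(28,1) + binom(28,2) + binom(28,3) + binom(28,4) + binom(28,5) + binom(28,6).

499178

1 + 28 + 378 + 3276 + 20475 + 98280 + 376740 = 499178.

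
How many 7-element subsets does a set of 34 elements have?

5379616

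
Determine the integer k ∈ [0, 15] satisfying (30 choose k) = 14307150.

C(30,k) increases on 0 ≤ k ≤ 15. C(30,8) = 5852925 and C(30,9) = 14307150, so k = 9.

9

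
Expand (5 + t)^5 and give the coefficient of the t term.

3125

The general term is C(5,j)·(5)^j·(t)^(5-j); the t^1 term has j = 4.
C(5,4) = 5.
Coefficient = C(5,4) · 5^4 = 5 · 625 = 3125.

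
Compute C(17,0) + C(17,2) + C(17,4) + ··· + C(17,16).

Even-i terms of row 17 sum to 2^16 = 65536.

65536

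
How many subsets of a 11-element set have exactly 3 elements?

165

Choose the 3 positions: C(11,3) = 165.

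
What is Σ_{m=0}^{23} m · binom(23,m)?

Differentiating (1+x)^23 and setting x=1: Σ m·C(23,m) = 23·2^22 = 96468992.

96468992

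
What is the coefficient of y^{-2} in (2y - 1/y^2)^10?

General term: C(10,j)·(2y)^j·(-1/y^2)^(10-j), with y-exponent 1j − 2(10−j) = 3j − 20.
Set 3j − 20 = -2: j = 6.
C(10,6) = 210; 2^6 = 64; (-1)^4 = 1.
Coefficient = 210 · 64 · 1 = 13440.

13440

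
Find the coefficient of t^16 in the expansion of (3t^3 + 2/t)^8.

81648

General term: C(8,j)·(3t^3)^j·(2/t)^(8-j), with t-exponent 3j − 1(8−j) = 4j − 8.
Set 4j − 8 = 16: j = 6.
C(8,6) = 28; 3^6 = 729; 2^2 = 4.
Coefficient = 28 · 729 · 4 = 81648.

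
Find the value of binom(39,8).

C(39,8) = (39·38·37·36·35·34·33·32) / 8! = 2480637519360 / 40320 = 61523748.

61523748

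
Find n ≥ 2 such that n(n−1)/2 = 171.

19

n(n−1)/2 = 171 ⇒ n(n−1) = 342. Since 19·18 = 342, n = 19.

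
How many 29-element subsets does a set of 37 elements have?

38608020

C(37,29) = C(37,8) by symmetry.
C(37,8) = (37·36·35·34·33·32·31·30) / 8! = 1556675366400 / 40320 = 38608020.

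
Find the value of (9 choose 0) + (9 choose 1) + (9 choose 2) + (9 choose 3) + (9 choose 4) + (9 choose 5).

1 + 9 + 36 + 84 + 126 + 126 = 382.

382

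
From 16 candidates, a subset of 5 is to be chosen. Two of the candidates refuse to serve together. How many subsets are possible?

4004

All 5-subsets: C(16,5) = 4368. Those containing both fixed elements: C(14,3) = 364.
4368 − 364 = 4004.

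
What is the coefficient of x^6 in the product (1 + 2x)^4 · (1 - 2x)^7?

896

Coefficient of x^6 = Σ_{j} C(4,j)·2^j·C(7,6-j)·(-2)^(6-j) for j from 0 to 4.
= 448 + (-5376) + 13440 + (-8960) + 1344 = 896.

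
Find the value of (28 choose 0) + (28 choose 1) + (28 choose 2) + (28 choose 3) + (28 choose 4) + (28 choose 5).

122438

1 + 28 + 378 + 3276 + 20475 + 98280 = 122438.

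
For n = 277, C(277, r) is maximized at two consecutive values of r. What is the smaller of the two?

138

For odd n = 277, C(277,r) peaks at r = (n−1)/2 and (n+1)/2; the smaller is 138.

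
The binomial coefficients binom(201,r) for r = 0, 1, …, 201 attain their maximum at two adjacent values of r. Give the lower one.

100

For odd n = 201, C(201,r) peaks at r = (n−1)/2 and (n+1)/2; the lower is 100.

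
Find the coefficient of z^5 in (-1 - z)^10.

The general term is C(10,j)·(-1)^j·(-z)^(10-j); the z^5 term has j = 5.
C(10,5) = 252.
Coefficient = C(10,5) · (-1)^5 · (-1)^5 = 252 · (-1) · (-1) = 252.

252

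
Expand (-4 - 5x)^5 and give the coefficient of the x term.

The general term is C(5,j)·(-4)^j·(-5x)^(5-j); the x^1 term has j = 4.
C(5,4) = 5.
Coefficient = C(5,4) · (-4)^4 · (-5)^1 = 5 · 256 · (-5) = -6400.

-6400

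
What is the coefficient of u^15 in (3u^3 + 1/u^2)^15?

General term: C(15,j)·(3u^3)^j·(1/u^2)^(15-j), with u-exponent 3j − 2(15−j) = 5j − 30.
Set 5j − 30 = 15: j = 9.
C(15,9) = 5005; 3^9 = 19683; 1^6 = 1.
Coefficient = 5005 · 19683 · 1 = 98513415.

98513415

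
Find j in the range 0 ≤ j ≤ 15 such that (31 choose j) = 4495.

C(31,j) increases on 0 ≤ j ≤ 15. C(31,2) = 465 and C(31,3) = 4495, so j = 3.

3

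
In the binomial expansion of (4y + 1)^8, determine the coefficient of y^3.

The general term is C(8,j)·(4y)^j·(1)^(8-j); the y^3 term has j = 3.
C(8,3) = 56.
Coefficient = C(8,3) · 4^3 = 56 · 64 = 3584.

3584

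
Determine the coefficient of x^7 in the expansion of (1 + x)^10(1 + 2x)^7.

185076

Coefficient of x^7 = Σ_{j} C(10,j)·1^j·C(7,7-j)·2^(7-j) for j from 0 to 7.
= 128 + 4480 + 30240 + 67200 + 58800 + 21168 + 2940 + 120 = 185076.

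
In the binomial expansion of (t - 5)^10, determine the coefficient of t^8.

1125

The general term is C(10,j)·(t)^j·(-5)^(10-j); the t^8 term has j = 8.
C(10,8) = 45.
Coefficient = C(10,8) · (-5)^2 = 45 · 25 = 1125.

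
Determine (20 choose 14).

C(20,14) = C(20,6) by symmetry.
C(20,6) = (20·19·18·17·16·15) / 6! = 27907200 / 720 = 38760.

38760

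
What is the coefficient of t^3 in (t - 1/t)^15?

General term: C(15,j)·(t)^j·(-1/t)^(15-j), with t-exponent 1j − 1(15−j) = 2j − 15.
Set 2j − 15 = 3: j = 9.
C(15,9) = 5005; 1^9 = 1; (-1)^6 = 1.
Coefficient = 5005 · 1 · 1 = 5005.

5005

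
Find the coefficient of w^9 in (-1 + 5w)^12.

The general term is C(12,j)·(-1)^j·(5w)^(12-j); the w^9 term has j = 3.
C(12,3) = 220.
Coefficient = C(12,3) · (-1)^3 · 5^9 = 220 · (-1) · 1953125 = -429687500.

-429687500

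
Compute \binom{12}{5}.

792

C(12,5) = (12·11·10·9·8) / 5! = 95040 / 120 = 792.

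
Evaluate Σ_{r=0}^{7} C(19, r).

94184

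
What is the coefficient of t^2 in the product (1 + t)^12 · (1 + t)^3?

105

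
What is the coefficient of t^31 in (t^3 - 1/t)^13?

General term: C(13,j)·(t^3)^j·(-1/t)^(13-j), with t-exponent 3j − 1(13−j) = 4j − 13.
Set 4j − 13 = 31: j = 11.
C(13,11) = 78; 1^11 = 1; (-1)^2 = 1.
Coefficient = 78 · 1 · 1 = 78.

78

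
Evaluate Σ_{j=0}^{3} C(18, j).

988

1 + 18 + 153 + 816 = 988.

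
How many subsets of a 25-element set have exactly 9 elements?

2042975

Choose the 9 positions: C(25,9) = 2042975.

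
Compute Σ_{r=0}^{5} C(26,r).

83682

1 + 26 + 325 + 2600 + 14950 + 65780 = 83682.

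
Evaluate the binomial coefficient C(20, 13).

77520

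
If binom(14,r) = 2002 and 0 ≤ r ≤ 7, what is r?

5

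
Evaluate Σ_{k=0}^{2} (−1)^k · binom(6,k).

The partial alternating sum Σ_{k=0}^{2} (−1)^k C(6,k) = (−1)^2 C(5,2) = 10.

10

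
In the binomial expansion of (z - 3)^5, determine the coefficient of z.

The general term is C(5,j)·(z)^j·(-3)^(5-j); the z^1 term has j = 1.
C(5,1) = 5.
Coefficient = C(5,1) · (-3)^4 = 5 · 81 = 405.

405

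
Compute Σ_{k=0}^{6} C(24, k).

1 + 24 + 276 + 2024 + 10626 + 42504 + 134596 = 190051.

190051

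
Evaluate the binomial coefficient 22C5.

26334

C(22,5) = (22·21·20·19·18) / 5! = 3160080 / 120 = 26334.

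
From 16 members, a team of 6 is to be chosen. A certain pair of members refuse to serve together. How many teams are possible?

All 6-subsets: C(16,6) = 8008. Those containing both fixed elements: C(14,4) = 1001.
8008 − 1001 = 7007.

7007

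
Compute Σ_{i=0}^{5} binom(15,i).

1 + 15 + 105 + 455 + 1365 + 3003 = 4944.

4944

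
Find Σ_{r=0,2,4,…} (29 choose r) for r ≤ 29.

268435456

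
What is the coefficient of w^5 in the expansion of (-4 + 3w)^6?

-5832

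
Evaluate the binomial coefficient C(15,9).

5005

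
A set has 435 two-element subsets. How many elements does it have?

30

n(n−1)/2 = 435 ⇒ n(n−1) = 870. Since 30·29 = 870, n = 30.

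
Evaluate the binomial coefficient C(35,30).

324632

C(35,30) = C(35,5) by symmetry.
C(35,5) = (35·34·33·32·31) / 5! = 38955840 / 120 = 324632.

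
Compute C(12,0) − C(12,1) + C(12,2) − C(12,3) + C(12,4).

330

The partial alternating sum Σ_{k=0}^{4} (−1)^k C(12,k) = (−1)^4 C(11,4) = 330.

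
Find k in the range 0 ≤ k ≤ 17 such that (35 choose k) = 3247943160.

15

C(35,k) increases on 0 ≤ k ≤ 17. C(35,14) = 2319959400 and C(35,15) = 3247943160, so k = 15.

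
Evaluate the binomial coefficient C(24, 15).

1307504

C(24,15) = C(24,9) by symmetry.
C(24,9) = (24·23·22·21·20·19·18·17·16) / 9! = 474467051520 / 362880 = 1307504.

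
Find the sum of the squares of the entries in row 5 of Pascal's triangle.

252

Σ C(5,r)² is the coefficient of x^5 in (1+x)^5(1+x)^5 = (1+x)^10, i.e. C(10,5) = 252.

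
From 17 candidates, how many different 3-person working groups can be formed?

This is C(17,3) = 680.

680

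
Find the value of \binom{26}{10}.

C(26,10) = (26·25·24·23·22·21·20·19·18·17) / 10! = 19275223968000 / 3628800 = 5311735.

5311735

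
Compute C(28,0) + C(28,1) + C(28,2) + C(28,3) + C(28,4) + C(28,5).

122438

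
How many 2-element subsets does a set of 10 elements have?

45

C(10,2) = (10·9) / 2! = 90 / 2 = 45.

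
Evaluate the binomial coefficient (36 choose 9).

C(36,9) = (36·35·34·33·32·31·30·29·28) / 9! = 34162713446400 / 362880 = 94143280.

94143280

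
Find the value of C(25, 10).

C(25,10) = (25·24·23·22·21·20·19·18·17·16) / 10! = 11861676288000 / 3628800 = 3268760.

3268760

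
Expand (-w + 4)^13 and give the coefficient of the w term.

-218103808

The general term is C(13,j)·(-w)^j·(4)^(13-j); the w^1 term has j = 1.
C(13,1) = 13.
Coefficient = C(13,1) · (-1)^1 · 4^12 = 13 · (-1) · 16777216 = -218103808.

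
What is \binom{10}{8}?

45

C(10,8) = C(10,2) by symmetry.
C(10,2) = (10·9) / 2! = 90 / 2 = 45.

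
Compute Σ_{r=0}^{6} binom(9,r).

1 + 9 + 36 + 84 + 126 + 126 + 84 = 466.

466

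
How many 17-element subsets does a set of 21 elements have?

5985

C(21,17) = C(21,4) by symmetry.
C(21,4) = (21·20·19·18) / 4! = 143640 / 24 = 5985.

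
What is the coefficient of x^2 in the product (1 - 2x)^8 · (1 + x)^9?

4

Coefficient of x^2 = Σ_{j} C(8,j)·(-2)^j·C(9,2-j)·1^(2-j) for j from 0 to 2.
= 36 + (-144) + 112 = 4.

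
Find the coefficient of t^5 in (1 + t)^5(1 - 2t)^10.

837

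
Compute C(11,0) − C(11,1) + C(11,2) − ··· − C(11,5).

The partial alternating sum Σ_{k=0}^{5} (−1)^k C(11,k) = (−1)^5 C(10,5) = -252.

-252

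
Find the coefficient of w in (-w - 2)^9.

-2304

The general term is C(9,j)·(-w)^j·(-2)^(9-j); the w^1 term has j = 1.
C(9,1) = 9.
Coefficient = C(9,1) · (-1)^1 · (-2)^8 = 9 · (-1) · 256 = -2304.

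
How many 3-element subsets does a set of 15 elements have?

C(15,3) = (15·14·13) / 3! = 2730 / 6 = 455.

455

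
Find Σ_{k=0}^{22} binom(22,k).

4194304

The entries of row 22 sum to 2^22 = 4194304.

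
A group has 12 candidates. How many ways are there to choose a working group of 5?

This is C(12,5) = 792.

792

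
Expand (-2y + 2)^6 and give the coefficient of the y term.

-384

The general term is C(6,j)·(-2y)^j·(2)^(6-j); the y^1 term has j = 1.
C(6,1) = 6.
Coefficient = C(6,1) · (-2)^1 · 2^5 = 6 · (-2) · 32 = -384.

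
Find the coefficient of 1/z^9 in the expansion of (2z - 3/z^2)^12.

-55427328

General term: C(12,j)·(2z)^j·(-3/z^2)^(12-j), with z-exponent 1j − 2(12−j) = 3j − 24.
Set 3j − 24 = -9: j = 5.
C(12,5) = 792; 2^5 = 32; (-3)^7 = -2187.
Coefficient = 792 · 32 · (-2187) = -55427328.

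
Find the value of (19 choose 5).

11628

C(19,5) = (19·18·17·16·15) / 5! = 1395360 / 120 = 11628.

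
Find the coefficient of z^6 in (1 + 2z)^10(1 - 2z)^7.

Coefficient of z^6 = Σ_{j} C(10,j)·2^j·C(7,6-j)·(-2)^(6-j) for j from 0 to 6.
= 448 + (-13440) + 100800 + (-268800) + 282240 + (-112896) + 13440 = 1792.

1792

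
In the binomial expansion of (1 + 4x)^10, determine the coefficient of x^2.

The general term is C(10,j)·(1)^j·(4x)^(10-j); the x^2 term has j = 8.
C(10,8) = 45.
Coefficient = C(10,8) · 4^2 = 45 · 16 = 720.

720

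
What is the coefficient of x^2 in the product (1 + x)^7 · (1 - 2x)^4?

-11

Coefficient of x^2 = Σ_{j} C(7,j)·1^j·C(4,2-j)·(-2)^(2-j) for j from 0 to 2.
= 24 + (-56) + 21 = -11.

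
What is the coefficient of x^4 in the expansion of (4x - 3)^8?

1451520

The general term is C(8,j)·(4x)^j·(-3)^(8-j); the x^4 term has j = 4.
C(8,4) = 70.
Coefficient = C(8,4) · 4^4 · (-3)^4 = 70 · 256 · 81 = 1451520.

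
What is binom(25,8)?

1081575

C(25,8) = (25·24·23·22·21·20·19·18) / 8! = 43609104000 / 40320 = 1081575.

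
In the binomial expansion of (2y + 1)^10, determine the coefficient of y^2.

The general term is C(10,j)·(2y)^j·(1)^(10-j); the y^2 term has j = 2.
C(10,2) = 45.
Coefficient = C(10,2) · 2^2 = 45 · 4 = 180.

180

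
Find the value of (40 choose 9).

C(40,9) = (40·39·38·37·36·35·34·33·32) / 9! = 99225500774400 / 362880 = 273438880.

273438880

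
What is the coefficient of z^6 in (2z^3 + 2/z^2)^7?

4480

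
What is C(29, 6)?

475020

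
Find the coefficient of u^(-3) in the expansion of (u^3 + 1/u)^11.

General term: C(11,j)·(u^3)^j·(1/u)^(11-j), with u-exponent 3j − 1(11−j) = 4j − 11.
Set 4j − 11 = -3: j = 2.
C(11,2) = 55; 1^2 = 1; 1^9 = 1.
Coefficient = 55 · 1 · 1 = 55.

55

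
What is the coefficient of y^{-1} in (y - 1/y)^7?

35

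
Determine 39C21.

C(39,21) = C(39,18) by symmetry.
C(39,18) = (39·38·37·36·35·34·33·32·31·30·29·28·27·26·25·24·23·22) / 18! = 399246543793282239774720000 / 6402373705728000 = 62359143990.

62359143990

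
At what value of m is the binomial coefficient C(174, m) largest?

C(174,m) is maximized at m = 174/2 = 87.

87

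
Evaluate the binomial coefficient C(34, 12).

C(34,12) = (34·33·32·31·30·29·28·27·26·25·24·23) / 12! = 262662462526464000 / 479001600 = 548354040.

548354040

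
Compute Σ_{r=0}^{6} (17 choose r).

21778

1 + 17 + 136 + 680 + 2380 + 6188 + 12376 = 21778.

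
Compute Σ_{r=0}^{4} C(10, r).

386

1 + 10 + 45 + 120 + 210 = 386.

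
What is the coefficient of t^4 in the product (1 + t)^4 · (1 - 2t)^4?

Coefficient of t^4 = Σ_{j} C(4,j)·1^j·C(4,4-j)·(-2)^(4-j) for j from 0 to 4.
= 16 + (-128) + 144 + (-32) + 1 = 1.

1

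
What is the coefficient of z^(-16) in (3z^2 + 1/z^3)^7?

General term: C(7,j)·(3z^2)^j·(1/z^3)^(7-j), with z-exponent 2j − 3(7−j) = 5j − 21.
Set 5j − 21 = -16: j = 1.
C(7,1) = 7; 3^1 = 3; 1^6 = 1.
Coefficient = 7 · 3 · 1 = 21.

21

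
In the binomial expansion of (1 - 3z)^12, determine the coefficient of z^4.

40095

The general term is C(12,j)·(1)^j·(-3z)^(12-j); the z^4 term has j = 8.
C(12,8) = 495.
Coefficient = C(12,8) · (-3)^4 = 495 · 81 = 40095.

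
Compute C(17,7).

19448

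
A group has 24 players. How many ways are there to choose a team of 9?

This is C(24,9) = 1307504.

1307504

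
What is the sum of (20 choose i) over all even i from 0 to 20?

524288

Even-i terms of row 20 sum to 2^19 = 524288.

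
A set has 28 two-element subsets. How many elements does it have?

n(n−1)/2 = 28 ⇒ n(n−1) = 56. Since 8·7 = 56, n = 8.

8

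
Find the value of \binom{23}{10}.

C(23,10) = (23·22·21·20·19·18·17·16·15·14) / 10! = 4151586700800 / 3628800 = 1144066.

1144066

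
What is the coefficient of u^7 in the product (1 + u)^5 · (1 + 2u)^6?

5500

Coefficient of u^7 = Σ_{j} C(5,j)·1^j·C(6,7-j)·2^(7-j) for j from 1 to 5.
= 320 + 1920 + 2400 + 800 + 60 = 5500.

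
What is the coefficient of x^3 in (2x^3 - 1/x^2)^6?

General term: C(6,j)·(2x^3)^j·(-1/x^2)^(6-j), with x-exponent 3j − 2(6−j) = 5j − 12.
Set 5j − 12 = 3: j = 3.
C(6,3) = 20; 2^3 = 8; (-1)^3 = -1.
Coefficient = 20 · 8 · (-1) = -160.

-160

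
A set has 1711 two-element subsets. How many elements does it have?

59

n(n−1)/2 = 1711 ⇒ n(n−1) = 3422. Since 59·58 = 3422, n = 59.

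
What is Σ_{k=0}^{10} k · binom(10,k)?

5120

Differentiating (1+x)^10 and setting x=1: Σ k·C(10,k) = 10·2^9 = 5120.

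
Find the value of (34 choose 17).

C(34,17) = (34·33·32·31·30·29·28·27·26·25·24·23·22·21·20·19·18) / 17! = 830034394580628357120000 / 355687428096000 = 2333606220.

2333606220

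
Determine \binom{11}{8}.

C(11,8) = C(11,3) by symmetry.
C(11,3) = (11·10·9) / 3! = 990 / 6 = 165.

165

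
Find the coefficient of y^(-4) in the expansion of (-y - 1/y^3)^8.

General term: C(8,j)·(-y)^j·(-1/y^3)^(8-j), with y-exponent 1j − 3(8−j) = 4j − 24.
Set 4j − 24 = -4: j = 5.
C(8,5) = 56; (-1)^5 = -1; (-1)^3 = -1.
Coefficient = 56 · (-1) · (-1) = 56.

56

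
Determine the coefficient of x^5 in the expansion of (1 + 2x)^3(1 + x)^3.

36

Coefficient of x^5 = Σ_{j} C(3,j)·2^j·C(3,5-j)·1^(5-j) for j from 2 to 3.
= 12 + 24 = 36.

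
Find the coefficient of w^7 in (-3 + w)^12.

-192456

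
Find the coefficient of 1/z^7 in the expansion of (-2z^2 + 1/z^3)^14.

General term: C(14,j)·(-2z^2)^j·(1/z^3)^(14-j), with z-exponent 2j − 3(14−j) = 5j − 42.
Set 5j − 42 = -7: j = 7.
C(14,7) = 3432; (-2)^7 = -128; 1^7 = 1.
Coefficient = 3432 · (-128) · 1 = -439296.

-439296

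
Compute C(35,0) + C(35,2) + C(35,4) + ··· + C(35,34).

Even-i terms of row 35 sum to 2^34 = 17179869184.

17179869184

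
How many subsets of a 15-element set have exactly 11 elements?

Choose the 11 positions: C(15,11) = 1365.

1365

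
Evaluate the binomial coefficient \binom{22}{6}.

C(22,6) = (22·21·20·19·18·17) / 6! = 53721360 / 720 = 74613.

74613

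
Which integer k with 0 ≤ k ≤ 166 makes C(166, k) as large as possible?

83

C(166,k) is maximized at k = 166/2 = 83.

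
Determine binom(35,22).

1476337800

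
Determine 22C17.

26334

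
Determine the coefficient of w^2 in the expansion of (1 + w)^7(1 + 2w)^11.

395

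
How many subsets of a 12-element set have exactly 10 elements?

66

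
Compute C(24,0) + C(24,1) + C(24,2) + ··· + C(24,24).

The entries of row 24 sum to 2^24 = 16777216.

16777216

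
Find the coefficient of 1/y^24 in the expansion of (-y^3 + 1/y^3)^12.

General term: C(12,j)·(-y^3)^j·(1/y^3)^(12-j), with y-exponent 3j − 3(12−j) = 6j − 36.
Set 6j − 36 = -24: j = 2.
C(12,2) = 66; (-1)^2 = 1; 1^10 = 1.
Coefficient = 66 · 1 · 1 = 66.

66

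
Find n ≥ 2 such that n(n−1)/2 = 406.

n(n−1)/2 = 406 ⇒ n(n−1) = 812. Since 29·28 = 812, n = 29.

29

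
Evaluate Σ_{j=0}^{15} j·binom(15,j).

245760

Differentiating (1+x)^15 and setting x=1: Σ j·C(15,j) = 15·2^14 = 245760.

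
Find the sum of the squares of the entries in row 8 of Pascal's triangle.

12870

Σ C(8,i)² is the coefficient of x^8 in (1+x)^8(1+x)^8 = (1+x)^16, i.e. C(16,8) = 12870.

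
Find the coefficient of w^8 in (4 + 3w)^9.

236196

The general term is C(9,j)·(4)^j·(3w)^(9-j); the w^8 term has j = 1.
C(9,1) = 9.
Coefficient = C(9,1) · 4^1 · 3^8 = 9 · 4 · 6561 = 236196.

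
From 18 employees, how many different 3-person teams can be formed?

This is C(18,3) = 816.

816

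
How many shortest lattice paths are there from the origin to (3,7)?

120

Each path is a sequence of 10 steps with 3 rights: C(10,3) = 120.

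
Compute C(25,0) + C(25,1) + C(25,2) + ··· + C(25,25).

33554432

The entries of row 25 sum to 2^25 = 33554432.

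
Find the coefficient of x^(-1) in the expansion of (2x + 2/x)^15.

210862080

General term: C(15,j)·(2x)^j·(2/x)^(15-j), with x-exponent 1j − 1(15−j) = 2j − 15.
Set 2j − 15 = -1: j = 7.
C(15,7) = 6435; 2^7 = 128; 2^8 = 256.
Coefficient = 6435 · 128 · 256 = 210862080.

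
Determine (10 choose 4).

C(10,4) = (10·9·8·7) / 4! = 5040 / 24 = 210.

210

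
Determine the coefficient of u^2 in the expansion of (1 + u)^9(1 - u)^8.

-8

Coefficient of u^2 = Σ_{j} C(9,j)·1^j·C(8,2-j)·(-1)^(2-j) for j from 0 to 2.
= 28 + (-72) + 36 = -8.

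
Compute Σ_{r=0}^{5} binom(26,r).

83682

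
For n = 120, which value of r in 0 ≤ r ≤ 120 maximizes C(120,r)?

60

C(120,r) is maximized at r = 120/2 = 60.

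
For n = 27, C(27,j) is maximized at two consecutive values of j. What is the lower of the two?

13

For odd n = 27, C(27,j) peaks at j = (n−1)/2 and (n+1)/2; the lower is 13.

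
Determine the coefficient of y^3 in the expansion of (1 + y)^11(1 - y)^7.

Coefficient of y^3 = Σ_{j} C(11,j)·1^j·C(7,3-j)·(-1)^(3-j) for j from 0 to 3.
= (-35) + 231 + (-385) + 165 = -24.

-24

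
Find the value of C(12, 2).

66

C(12,2) = (12·11) / 2! = 132 / 2 = 66.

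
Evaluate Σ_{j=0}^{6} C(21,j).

82160

1 + 21 + 210 + 1330 + 5985 + 20349 + 54264 = 82160.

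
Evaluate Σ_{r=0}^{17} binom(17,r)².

2333606220

By Vandermonde's identity, Σ C(17,r)² = C(34,17) = 2333606220.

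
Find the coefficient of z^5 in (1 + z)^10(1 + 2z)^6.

19764

Coefficient of z^5 = Σ_{j} C(10,j)·1^j·C(6,5-j)·2^(5-j) for j from 0 to 5.
= 192 + 2400 + 7200 + 7200 + 2520 + 252 = 19764.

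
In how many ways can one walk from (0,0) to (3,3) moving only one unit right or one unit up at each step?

Each path is a sequence of 6 steps with 3 rights: C(6,3) = 20.

20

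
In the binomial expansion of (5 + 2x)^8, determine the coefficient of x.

1250000

The general term is C(8,j)·(5)^j·(2x)^(8-j); the x^1 term has j = 7.
C(8,7) = 8.
Coefficient = C(8,7) · 5^7 · 2^1 = 8 · 78125 · 2 = 1250000.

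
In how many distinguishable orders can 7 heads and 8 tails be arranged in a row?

6435

Choose positions for the heads: C(15,7) = 6435.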